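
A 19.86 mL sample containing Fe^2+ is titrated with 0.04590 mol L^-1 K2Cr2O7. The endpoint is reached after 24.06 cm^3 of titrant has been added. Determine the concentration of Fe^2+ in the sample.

0.334 M

n(K2Cr2O7) = 0.04590 x 0.02406 = 0.001104 mol.
From the balanced equation, 1 mol K2Cr2O7 reacts with 6 mol Fe^2+, so n(Fe^2+) = 0.001104 x 6/1 = 0.006626 mol.
[Fe^2+] = 0.006626 / 0.01986 L = 0.334 M.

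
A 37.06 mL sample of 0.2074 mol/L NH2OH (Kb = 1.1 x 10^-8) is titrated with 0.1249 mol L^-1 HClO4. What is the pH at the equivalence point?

3.57

n(NH2OH) = 0.2074 x 0.03706 = 0.007686 mol; V(HClO4) at equivalence = 0.007686/0.1249 = 0.06154 L.
At equivalence the base is fully converted to NH3OH+; total volume = 0.09860 L, so [NH3OH+] = 0.007686/0.09860 = 0.07795 M.
Ka(NH3OH+) = Kw/Kb = 1.0e-14 / 1.1 x 10^-8 = 9.09e-7.
[H^+] = sqrt(Ka x [NH3OH+]) = sqrt(9.09e-7 x 0.07795) = 0.000266 M.
pH = -log(0.000266) = 3.57.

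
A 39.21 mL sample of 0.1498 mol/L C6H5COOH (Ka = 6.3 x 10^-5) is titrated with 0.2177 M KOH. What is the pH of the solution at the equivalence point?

8.57

n(C6H5COOH) = 0.1498 x 0.03921 = 0.005874 mol; V(KOH) at equivalence = 0.005874/0.2177 = 0.02698 L.
At equivalence all the acid is converted to C6H5COO-; total volume = 0.03921 + 0.02698 = 0.06619 L, so [C6H5COO-] = 0.005874/0.06619 = 0.08874 M.
Kb = Kw/Ka = 1.0e-14 / 6.3 x 10^-5 = 1.59e-10.
[OH^-] = sqrt(Kb x [C6H5COO-]) = sqrt(1.59e-10 x 0.08874) = 3.75e-6 M.
pOH = 5.43, so pH = 14.00 - 5.43 = 8.57.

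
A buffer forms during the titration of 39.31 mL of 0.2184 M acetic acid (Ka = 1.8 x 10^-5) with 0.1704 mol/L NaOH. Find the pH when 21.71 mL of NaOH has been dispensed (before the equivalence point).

4.62

Initial n(CH3COOH) = 0.2184 x 0.03931 = 0.008585 mol.
n(NaOH) added = 0.1704 x 0.02171 = 0.003699 mol, converting that many moles of CH3COOH to CH3COO-.
Remaining n(CH3COOH) = 0.004886 mol; n(CH3COO-) = 0.003699 mol.
By Henderson-Hasselbalch, pH = pKa + log([A^-]/[HA]) = 4.74 + log(0.003699/0.004886) = 4.74 + (-0.12) = 4.62.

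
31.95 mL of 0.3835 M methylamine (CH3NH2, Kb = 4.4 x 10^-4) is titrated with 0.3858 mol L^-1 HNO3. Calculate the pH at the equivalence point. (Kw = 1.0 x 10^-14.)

5.68

n(CH3NH2) = 0.3835 x 0.03195 = 0.01225 mol; V(HNO3) at equivalence = 0.01225/0.3858 = 0.03176 L.
At equivalence the base is fully converted to CH3NH3+; total volume = 0.06371 L, so [CH3NH3+] = 0.01225/0.06371 = 0.1923 M.
Ka(CH3NH3+) = Kw/Kb = 1.0e-14 / 4.4 x 10^-4 = 2.27e-11.
[H^+] = sqrt(Ka x [CH3NH3+]) = sqrt(2.27e-11 x 0.1923) = 2.09e-6 M.
pH = -log(2.09e-6) = 5.68.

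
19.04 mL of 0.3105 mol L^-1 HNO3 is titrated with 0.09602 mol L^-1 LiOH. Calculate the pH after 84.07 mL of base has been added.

n(acid) = 0.3105 x 0.01904 = 0.005912 mol; n(LiOH) added = 0.09602 x 0.08407 = 0.008072 mol.
Base is in excess by 0.008072 - 0.005912 = 0.002160 mol in a total volume of 0.1031 L.
[OH^-] = 0.002160/0.1031 = 0.02095 M, so pOH = 1.68 and pH = 14.00 - 1.68 = 12.32.

12.32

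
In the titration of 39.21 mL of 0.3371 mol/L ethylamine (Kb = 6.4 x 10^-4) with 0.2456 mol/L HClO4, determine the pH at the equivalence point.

5.83

n(C2H5NH2) = 0.3371 x 0.03921 = 0.01322 mol; V(HClO4) at equivalence = 0.01322/0.2456 = 0.05382 L.
At equivalence the base is fully converted to C2H5NH3+; total volume = 0.09303 L, so [C2H5NH3+] = 0.01322/0.09303 = 0.1421 M.
Ka(C2H5NH3+) = Kw/Kb = 1.0e-14 / 6.4 x 10^-4 = 1.56e-11.
[H^+] = sqrt(Ka x [C2H5NH3+]) = sqrt(1.56e-11 x 0.1421) = 1.49e-6 M.
pH = -log(1.49e-6) = 5.83.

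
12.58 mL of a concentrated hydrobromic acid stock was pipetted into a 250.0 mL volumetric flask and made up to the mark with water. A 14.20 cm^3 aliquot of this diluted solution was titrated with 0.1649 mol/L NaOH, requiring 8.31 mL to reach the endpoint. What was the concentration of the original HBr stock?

n(NaOH) = 0.1649 x 0.008310 = 0.001370 mol.
n(HBr) in the aliquot = 0.001370 mol.
[diluted HBr] = 0.001370 / 0.01420 = 0.09650 M.
Dilution factor = 250.0/12.58 = 19.87, so [stock] = 0.09650 x 19.87 = 1.92 M.

1.92 M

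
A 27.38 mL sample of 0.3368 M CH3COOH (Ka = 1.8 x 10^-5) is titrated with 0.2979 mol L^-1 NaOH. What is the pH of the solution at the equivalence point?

8.97

n(CH3COOH) = 0.3368 x 0.02738 = 0.009222 mol; V(NaOH) at equivalence = 0.009222/0.2979 = 0.03096 L.
At equivalence all the acid is converted to CH3COO-; total volume = 0.02738 + 0.03096 = 0.05834 L, so [CH3COO-] = 0.009222/0.05834 = 0.1581 M.
Kb = Kw/Ka = 1.0e-14 / 1.8 x 10^-5 = 5.56e-10.
[OH^-] = sqrt(Kb x [CH3COO-]) = sqrt(5.56e-10 x 0.1581) = 9.37e-6 M.
pOH = 5.03, so pH = 14.00 - 5.03 = 8.97.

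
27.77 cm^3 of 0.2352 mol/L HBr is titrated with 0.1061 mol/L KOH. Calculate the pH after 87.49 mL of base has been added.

12.38

n(acid) = 0.2352 x 0.02777 = 0.006532 mol; n(KOH) added = 0.1061 x 0.08749 = 0.009283 mol.
Base is in excess by 0.009283 - 0.006532 = 0.002751 mol in a total volume of 0.1153 L.
[OH^-] = 0.002751/0.1153 = 0.02387 M, so pOH = 1.62 and pH = 14.00 - 1.62 = 12.38.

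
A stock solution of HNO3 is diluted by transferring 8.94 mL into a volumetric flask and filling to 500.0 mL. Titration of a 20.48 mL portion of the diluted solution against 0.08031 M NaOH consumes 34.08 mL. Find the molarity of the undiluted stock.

n(NaOH) = 0.08031 x 0.03408 = 0.002737 mol.
n(HNO3) in the aliquot = 0.002737 mol.
[diluted HNO3] = 0.002737 / 0.02048 = 0.1336 M.
Dilution factor = 500.0/8.940 = 55.93, so [stock] = 0.1336 x 55.93 = 7.47 M.

7.47 M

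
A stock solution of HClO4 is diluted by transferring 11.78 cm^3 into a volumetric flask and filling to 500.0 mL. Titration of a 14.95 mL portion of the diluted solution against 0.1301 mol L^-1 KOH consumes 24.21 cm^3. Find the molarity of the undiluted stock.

n(KOH) = 0.1301 x 0.02421 = 0.003150 mol.
n(HClO4) in the aliquot = 0.003150 mol.
[diluted HClO4] = 0.003150 / 0.01495 = 0.2107 M.
Dilution factor = 500.0/11.78 = 42.44, so [stock] = 0.2107 x 42.44 = 8.94 M.

8.94 M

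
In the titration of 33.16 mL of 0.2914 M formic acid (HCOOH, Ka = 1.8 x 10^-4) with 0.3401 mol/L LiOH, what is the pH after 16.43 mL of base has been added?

3.88

Initial n(HCOOH) = 0.2914 x 0.03316 = 0.009663 mol.
n(LiOH) added = 0.3401 x 0.01643 = 0.005588 mol, converting that many moles of HCOOH to HCOO-.
Remaining n(HCOOH) = 0.004075 mol; n(HCOO-) = 0.005588 mol.
By Henderson-Hasselbalch, pH = pKa + log([A^-]/[HA]) = 3.74 + log(0.005588/0.004075) = 3.74 + (+0.14) = 3.88.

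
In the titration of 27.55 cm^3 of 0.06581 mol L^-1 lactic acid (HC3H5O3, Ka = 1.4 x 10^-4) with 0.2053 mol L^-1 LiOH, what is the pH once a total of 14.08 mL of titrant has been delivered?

12.41

n(acid) = 0.06581 x 0.02755 = 0.001813 mol; n(LiOH) added = 0.2053 x 0.01408 = 0.002891 mol.
Base is in excess by 0.002891 - 0.001813 = 0.001078 mol in a total volume of 0.04163 L.
[OH^-] = 0.001078/0.04163 = 0.02588 M, so pOH = 1.59 and pH = 14.00 - 1.59 = 12.41.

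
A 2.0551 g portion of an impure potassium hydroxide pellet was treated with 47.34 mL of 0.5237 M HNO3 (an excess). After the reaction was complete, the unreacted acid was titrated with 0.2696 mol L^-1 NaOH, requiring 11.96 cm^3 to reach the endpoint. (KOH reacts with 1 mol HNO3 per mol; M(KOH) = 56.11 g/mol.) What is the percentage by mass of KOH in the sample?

58.9%

Total n(HNO3) added = 0.5237 x 0.04734 = 0.02479 mol.
n(NaOH) used = 0.2696 x 0.01196 = 0.003224 mol, which equals the excess n(HNO3).
So n(HNO3) consumed by the sample = 0.02479 - 0.003224 = 0.02157 mol.
n(KOH) = 0.02157 / 1 = 0.02157 mol.
mass KOH = 0.02157 x 56.11 = 1.210 g, so %KOH = 1.210/2.0551 x 100 = 58.9%.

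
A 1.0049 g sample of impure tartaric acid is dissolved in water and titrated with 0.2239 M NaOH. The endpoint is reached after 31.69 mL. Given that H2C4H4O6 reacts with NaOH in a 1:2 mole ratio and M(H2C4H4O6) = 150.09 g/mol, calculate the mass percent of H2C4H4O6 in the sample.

53.0%

n(NaOH) = 0.2239 x 0.03169 = 0.007095 mol.
n(H2C4H4O6) = 0.007095 / 2 = 0.003548 mol.
mass of H2C4H4O6 = 0.003548 x 150.09 = 0.5325 g.
% purity = 0.5325 / 1.0049 x 100 = 53.0%.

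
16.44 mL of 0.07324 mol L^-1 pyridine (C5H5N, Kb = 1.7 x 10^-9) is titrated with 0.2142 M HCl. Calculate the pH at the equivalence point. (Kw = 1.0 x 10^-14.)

3.25

n(C5H5N) = 0.07324 x 0.01644 = 0.001204 mol; V(HCl) at equivalence = 0.001204/0.2142 = 0.005621 L.
At equivalence the base is fully converted to C5H5NH+; total volume = 0.02206 L, so [C5H5NH+] = 0.001204/0.02206 = 0.05458 M.
Ka(C5H5NH+) = Kw/Kb = 1.0e-14 / 1.7 x 10^-9 = 5.88e-6.
[H^+] = sqrt(Ka x [C5H5NH+]) = sqrt(5.88e-6 x 0.05458) = 0.000567 M.
pH = -log(0.000567) = 3.25.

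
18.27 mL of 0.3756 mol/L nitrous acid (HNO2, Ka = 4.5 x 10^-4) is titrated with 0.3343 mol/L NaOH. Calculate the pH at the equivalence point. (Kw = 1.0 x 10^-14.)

8.30

n(HNO2) = 0.3756 x 0.01827 = 0.006862 mol; V(NaOH) at equivalence = 0.006862/0.3343 = 0.02053 L.
At equivalence all the acid is converted to NO2-; total volume = 0.01827 + 0.02053 = 0.03880 L, so [NO2-] = 0.006862/0.03880 = 0.1769 M.
Kb = Kw/Ka = 1.0e-14 / 4.5 x 10^-4 = 2.22e-11.
[OH^-] = sqrt(Kb x [NO2-]) = sqrt(2.22e-11 x 0.1769) = 1.98e-6 M.
pOH = 5.70, so pH = 14.00 - 5.70 = 8.30.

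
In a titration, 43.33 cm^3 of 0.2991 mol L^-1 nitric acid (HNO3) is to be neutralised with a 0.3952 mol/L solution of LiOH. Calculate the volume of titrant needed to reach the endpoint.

32.8 mL

n(HNO3) = 0.2991 mol/L x 0.04333 L = 0.01296 mol.
At equivalence n(LiOH) = n(HNO3) = 0.01296 mol.
V(LiOH) = 0.01296 / 0.3952 = 0.03279 L = 32.8 mL.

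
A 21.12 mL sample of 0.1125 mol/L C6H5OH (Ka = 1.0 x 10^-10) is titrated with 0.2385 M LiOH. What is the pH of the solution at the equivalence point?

n(C6H5OH) = 0.1125 x 0.02112 = 0.002376 mol; V(LiOH) at equivalence = 0.002376/0.2385 = 0.009962 L.
At equivalence all the acid is converted to C6H5O-; total volume = 0.02112 + 0.009962 = 0.03108 L, so [C6H5O-] = 0.002376/0.03108 = 0.07644 M.
Kb = Kw/Ka = 1.0e-14 / 1.0 x 10^-10 = 0.000100.
[OH^-] = sqrt(Kb x [C6H5O-]) = sqrt(0.000100 x 0.07644) = 0.00276 M.
pOH = 2.56, so pH = 14.00 - 2.56 = 11.44.

11.44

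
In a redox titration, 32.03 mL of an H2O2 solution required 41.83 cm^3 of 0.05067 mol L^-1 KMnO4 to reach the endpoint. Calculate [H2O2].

0.165 M

n(KMnO4) = 0.05067 x 0.04183 = 0.002120 mol.
From the balanced equation, 2 mol KMnO4 reacts with 5 mol H2O2, so n(H2O2) = 0.002120 x 5/2 = 0.005299 mol.
[H2O2] = 0.005299 / 0.03203 L = 0.165 M.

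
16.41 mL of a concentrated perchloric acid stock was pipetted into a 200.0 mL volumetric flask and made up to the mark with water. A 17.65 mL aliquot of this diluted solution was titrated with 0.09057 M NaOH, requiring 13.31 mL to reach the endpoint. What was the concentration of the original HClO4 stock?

0.832 M

n(NaOH) = 0.09057 x 0.01331 = 0.001205 mol.
n(HClO4) in the aliquot = 0.001205 mol.
[diluted HClO4] = 0.001205 / 0.01765 = 0.06830 M.
Dilution factor = 200.0/16.41 = 12.19, so [stock] = 0.06830 x 12.19 = 0.832 M.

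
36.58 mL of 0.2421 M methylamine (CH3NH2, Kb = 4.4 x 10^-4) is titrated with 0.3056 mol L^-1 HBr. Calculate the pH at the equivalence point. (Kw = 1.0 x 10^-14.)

n(CH3NH2) = 0.2421 x 0.03658 = 0.008856 mol; V(HBr) at equivalence = 0.008856/0.3056 = 0.02898 L.
At equivalence the base is fully converted to CH3NH3+; total volume = 0.06556 L, so [CH3NH3+] = 0.008856/0.06556 = 0.1351 M.
Ka(CH3NH3+) = Kw/Kb = 1.0e-14 / 4.4 x 10^-4 = 2.27e-11.
[H^+] = sqrt(Ka x [CH3NH3+]) = sqrt(2.27e-11 x 0.1351) = 1.75e-6 M.
pH = -log(1.75e-6) = 5.76.

5.76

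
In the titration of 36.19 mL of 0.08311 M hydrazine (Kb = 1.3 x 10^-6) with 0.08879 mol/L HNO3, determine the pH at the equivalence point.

n(N2H4) = 0.08311 x 0.03619 = 0.003008 mol; V(HNO3) at equivalence = 0.003008/0.08879 = 0.03387 L.
At equivalence the base is fully converted to N2H5+; total volume = 0.07006 L, so [N2H5+] = 0.003008/0.07006 = 0.04293 M.
Ka(N2H5+) = Kw/Kb = 1.0e-14 / 1.3 x 10^-6 = 7.69e-9.
[H^+] = sqrt(Ka x [N2H5+]) = sqrt(7.69e-9 x 0.04293) = 1.82e-5 M.
pH = -log(1.82e-5) = 4.74.

4.74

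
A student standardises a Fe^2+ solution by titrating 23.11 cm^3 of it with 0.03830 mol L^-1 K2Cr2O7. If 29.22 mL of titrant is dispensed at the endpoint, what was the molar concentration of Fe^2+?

n(K2Cr2O7) = 0.03830 x 0.02922 = 0.001119 mol.
From the balanced equation, 1 mol K2Cr2O7 reacts with 6 mol Fe^2+, so n(Fe^2+) = 0.001119 x 6/1 = 0.006715 mol.
[Fe^2+] = 0.006715 / 0.02311 L = 0.291 M.

0.291 M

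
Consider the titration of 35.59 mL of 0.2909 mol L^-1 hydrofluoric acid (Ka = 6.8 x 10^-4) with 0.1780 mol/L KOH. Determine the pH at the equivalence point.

n(HF) = 0.2909 x 0.03559 = 0.01035 mol; V(KOH) at equivalence = 0.01035/0.1780 = 0.05816 L.
At equivalence all the acid is converted to F-; total volume = 0.03559 + 0.05816 = 0.09375 L, so [F-] = 0.01035/0.09375 = 0.1104 M.
Kb = Kw/Ka = 1.0e-14 / 6.8 x 10^-4 = 1.47e-11.
[OH^-] = sqrt(Kb x [F-]) = sqrt(1.47e-11 x 0.1104) = 1.27e-6 M.
pOH = 5.89, so pH = 14.00 - 5.89 = 8.11.

8.11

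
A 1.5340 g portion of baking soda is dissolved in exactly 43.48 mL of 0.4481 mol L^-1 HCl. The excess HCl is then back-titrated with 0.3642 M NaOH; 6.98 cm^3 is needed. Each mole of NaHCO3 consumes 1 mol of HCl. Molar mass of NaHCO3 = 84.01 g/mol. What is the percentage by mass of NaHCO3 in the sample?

Total n(HCl) added = 0.4481 x 0.04348 = 0.01948 mol.
n(NaOH) used = 0.3642 x 0.006980 = 0.002542 mol, which equals the excess n(HCl).
So n(HCl) consumed by the sample = 0.01948 - 0.002542 = 0.01694 mol.
n(NaHCO3) = 0.01694 / 1 = 0.01694 mol.
mass NaHCO3 = 0.01694 x 84.01 = 1.423 g, so %NaHCO3 = 1.423/1.5340 x 100 = 92.8%.

92.8%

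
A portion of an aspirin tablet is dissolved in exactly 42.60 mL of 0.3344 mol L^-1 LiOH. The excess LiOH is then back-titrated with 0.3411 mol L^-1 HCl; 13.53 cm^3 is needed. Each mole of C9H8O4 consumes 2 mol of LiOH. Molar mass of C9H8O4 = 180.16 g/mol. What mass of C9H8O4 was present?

Total n(LiOH) added = 0.3344 x 0.04260 = 0.01425 mol.
n(HCl) used = 0.3411 x 0.01353 = 0.004615 mol, which equals the excess n(LiOH).
So n(LiOH) consumed by the sample = 0.01425 - 0.004615 = 0.009630 mol.
n(C9H8O4) = 0.009630 / 2 = 0.004815 mol.
mass = 0.004815 mol x 180.16 g/mol = 0.868 g.

0.868 g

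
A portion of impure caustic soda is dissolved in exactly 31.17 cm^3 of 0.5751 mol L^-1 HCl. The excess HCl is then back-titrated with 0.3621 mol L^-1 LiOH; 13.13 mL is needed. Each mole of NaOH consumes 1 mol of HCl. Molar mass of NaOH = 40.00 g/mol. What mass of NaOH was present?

Total n(HCl) added = 0.5751 x 0.03117 = 0.01793 mol.
n(LiOH) used = 0.3621 x 0.01313 = 0.004754 mol, which equals the excess n(HCl).
So n(HCl) consumed by the sample = 0.01793 - 0.004754 = 0.01317 mol.
n(NaOH) = 0.01317 / 1 = 0.01317 mol.
mass = 0.01317 mol x 40.00 g/mol = 0.527 g.

0.527 g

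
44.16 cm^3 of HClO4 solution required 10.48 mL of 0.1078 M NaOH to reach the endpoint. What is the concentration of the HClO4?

0.0256 M

n(NaOH) delivered = 0.1078 x 0.01048 = 0.001130 mol.
For a 1:1 reaction, n(HClO4) = 0.001130 mol.
[HClO4] = 0.001130 mol / 0.04416 L = 0.0256 M.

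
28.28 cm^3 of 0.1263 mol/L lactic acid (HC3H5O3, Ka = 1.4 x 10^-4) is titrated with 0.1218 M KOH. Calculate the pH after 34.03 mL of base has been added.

n(acid) = 0.1263 x 0.02828 = 0.003572 mol; n(KOH) added = 0.1218 x 0.03403 = 0.004145 mol.
Base is in excess by 0.004145 - 0.003572 = 0.0005731 mol in a total volume of 0.06231 L.
[OH^-] = 0.0005731/0.06231 = 0.009197 M, so pOH = 2.04 and pH = 14.00 - 2.04 = 11.96.

11.96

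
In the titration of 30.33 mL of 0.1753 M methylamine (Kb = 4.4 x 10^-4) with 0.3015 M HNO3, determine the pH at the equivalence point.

5.80

n(CH3NH2) = 0.1753 x 0.03033 = 0.005317 mol; V(HNO3) at equivalence = 0.005317/0.3015 = 0.01763 L.
At equivalence the base is fully converted to CH3NH3+; total volume = 0.04796 L, so [CH3NH3+] = 0.005317/0.04796 = 0.1108 M.
Ka(CH3NH3+) = Kw/Kb = 1.0e-14 / 4.4 x 10^-4 = 2.27e-11.
[H^+] = sqrt(Ka x [CH3NH3+]) = sqrt(2.27e-11 x 0.1108) = 1.59e-6 M.
pH = -log(1.59e-6) = 5.80.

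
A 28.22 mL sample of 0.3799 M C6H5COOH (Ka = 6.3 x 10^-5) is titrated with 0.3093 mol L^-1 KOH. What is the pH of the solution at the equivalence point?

8.72

n(C6H5COOH) = 0.3799 x 0.02822 = 0.01072 mol; V(KOH) at equivalence = 0.01072/0.3093 = 0.03466 L.
At equivalence all the acid is converted to C6H5COO-; total volume = 0.02822 + 0.03466 = 0.06288 L, so [C6H5COO-] = 0.01072/0.06288 = 0.1705 M.
Kb = Kw/Ka = 1.0e-14 / 6.3 x 10^-5 = 1.59e-10.
[OH^-] = sqrt(Kb x [C6H5COO-]) = sqrt(1.59e-10 x 0.1705) = 5.20e-6 M.
pOH = 5.28, so pH = 14.00 - 5.28 = 8.72.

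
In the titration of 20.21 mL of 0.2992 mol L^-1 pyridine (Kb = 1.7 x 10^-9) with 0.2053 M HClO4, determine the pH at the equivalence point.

n(C5H5N) = 0.2992 x 0.02021 = 0.006047 mol; V(HClO4) at equivalence = 0.006047/0.2053 = 0.02945 L.
At equivalence the base is fully converted to C5H5NH+; total volume = 0.04966 L, so [C5H5NH+] = 0.006047/0.04966 = 0.1218 M.
Ka(C5H5NH+) = Kw/Kb = 1.0e-14 / 1.7 x 10^-9 = 5.88e-6.
[H^+] = sqrt(Ka x [C5H5NH+]) = sqrt(5.88e-6 x 0.1218) = 0.000846 M.
pH = -log(0.000846) = 3.07.

3.07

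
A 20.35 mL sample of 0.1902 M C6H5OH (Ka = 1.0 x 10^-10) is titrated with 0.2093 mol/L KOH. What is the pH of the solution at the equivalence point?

n(C6H5OH) = 0.1902 x 0.02035 = 0.003871 mol; V(KOH) at equivalence = 0.003871/0.2093 = 0.01849 L.
At equivalence all the acid is converted to C6H5O-; total volume = 0.02035 + 0.01849 = 0.03884 L, so [C6H5O-] = 0.003871/0.03884 = 0.09965 M.
Kb = Kw/Ka = 1.0e-14 / 1.0 x 10^-10 = 0.000100.
[OH^-] = sqrt(Kb x [C6H5O-]) = sqrt(0.000100 x 0.09965) = 0.00316 M.
pOH = 2.50, so pH = 14.00 - 2.50 = 11.50.

11.50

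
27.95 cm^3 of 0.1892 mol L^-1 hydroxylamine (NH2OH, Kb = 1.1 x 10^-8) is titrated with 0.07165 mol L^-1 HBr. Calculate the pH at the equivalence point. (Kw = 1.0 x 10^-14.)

n(NH2OH) = 0.1892 x 0.02795 = 0.005288 mol; V(HBr) at equivalence = 0.005288/0.07165 = 0.07381 L.
At equivalence the base is fully converted to NH3OH+; total volume = 0.1018 L, so [NH3OH+] = 0.005288/0.1018 = 0.05197 M.
Ka(NH3OH+) = Kw/Kb = 1.0e-14 / 1.1 x 10^-8 = 9.09e-7.
[H^+] = sqrt(Ka x [NH3OH+]) = sqrt(9.09e-7 x 0.05197) = 0.000217 M.
pH = -log(0.000217) = 3.66.

3.66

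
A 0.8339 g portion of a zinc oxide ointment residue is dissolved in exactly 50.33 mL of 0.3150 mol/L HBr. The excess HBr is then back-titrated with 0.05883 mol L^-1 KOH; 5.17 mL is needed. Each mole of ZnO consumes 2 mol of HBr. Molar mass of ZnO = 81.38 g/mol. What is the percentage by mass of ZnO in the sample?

Total n(HBr) added = 0.3150 x 0.05033 = 0.01585 mol.
n(KOH) used = 0.05883 x 0.005170 = 0.0003042 mol, which equals the excess n(HBr).
So n(HBr) consumed by the sample = 0.01585 - 0.0003042 = 0.01555 mol.
n(ZnO) = 0.01555 / 2 = 0.007775 mol.
mass ZnO = 0.007775 x 81.38 = 0.6327 g, so %ZnO = 0.6327/0.8339 x 100 = 75.9%.

75.9%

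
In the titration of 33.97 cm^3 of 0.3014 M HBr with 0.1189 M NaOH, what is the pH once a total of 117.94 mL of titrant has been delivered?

n(acid) = 0.3014 x 0.03397 = 0.01024 mol; n(NaOH) added = 0.1189 x 0.1179 = 0.01402 mol.
Base is in excess by 0.01402 - 0.01024 = 0.003785 mol in a total volume of 0.1519 L.
[OH^-] = 0.003785/0.1519 = 0.02491 M, so pOH = 1.60 and pH = 14.00 - 1.60 = 12.40.

12.40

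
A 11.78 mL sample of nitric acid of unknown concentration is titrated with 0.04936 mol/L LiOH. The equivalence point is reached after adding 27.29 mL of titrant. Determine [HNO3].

0.114 M

n(LiOH) delivered = 0.04936 x 0.02729 = 0.001347 mol.
For a 1:1 reaction, n(HNO3) = 0.001347 mol.
[HNO3] = 0.001347 mol / 0.01178 L = 0.114 M.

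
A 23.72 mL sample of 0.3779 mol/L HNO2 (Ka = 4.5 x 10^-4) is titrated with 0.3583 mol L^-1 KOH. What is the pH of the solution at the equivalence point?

n(HNO2) = 0.3779 x 0.02372 = 0.008964 mol; V(KOH) at equivalence = 0.008964/0.3583 = 0.02502 L.
At equivalence all the acid is converted to NO2-; total volume = 0.02372 + 0.02502 = 0.04874 L, so [NO2-] = 0.008964/0.04874 = 0.1839 M.
Kb = Kw/Ka = 1.0e-14 / 4.5 x 10^-4 = 2.22e-11.
[OH^-] = sqrt(Kb x [NO2-]) = sqrt(2.22e-11 x 0.1839) = 2.02e-6 M.
pOH = 5.69, so pH = 14.00 - 5.69 = 8.31.

8.31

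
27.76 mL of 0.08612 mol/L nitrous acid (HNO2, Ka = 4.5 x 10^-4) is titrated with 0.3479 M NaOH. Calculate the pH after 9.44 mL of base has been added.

12.38

n(acid) = 0.08612 x 0.02776 = 0.002391 mol; n(NaOH) added = 0.3479 x 0.009440 = 0.003284 mol.
Base is in excess by 0.003284 - 0.002391 = 0.0008935 mol in a total volume of 0.03720 L.
[OH^-] = 0.0008935/0.03720 = 0.02402 M, so pOH = 1.62 and pH = 14.00 - 1.62 = 12.38.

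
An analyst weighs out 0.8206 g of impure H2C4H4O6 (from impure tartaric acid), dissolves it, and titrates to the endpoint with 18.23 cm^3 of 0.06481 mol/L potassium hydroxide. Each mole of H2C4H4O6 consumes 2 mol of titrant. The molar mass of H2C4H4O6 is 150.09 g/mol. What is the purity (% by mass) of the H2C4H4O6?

n(KOH) = 0.06481 x 0.01823 = 0.001181 mol.
n(H2C4H4O6) = 0.001181 / 2 = 0.0005907 mol.
mass of H2C4H4O6 = 0.0005907 x 150.09 = 0.08866 g.
% purity = 0.08866 / 0.8206 x 100 = 10.8%.

10.8%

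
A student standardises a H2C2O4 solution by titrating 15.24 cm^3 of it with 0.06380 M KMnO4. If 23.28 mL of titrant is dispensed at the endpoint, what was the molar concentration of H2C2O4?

n(KMnO4) = 0.06380 x 0.02328 = 0.001485 mol.
From the balanced equation, 2 mol KMnO4 reacts with 5 mol H2C2O4, so n(H2C2O4) = 0.001485 x 5/2 = 0.003713 mol.
[H2C2O4] = 0.003713 / 0.01524 L = 0.244 M.

0.244 M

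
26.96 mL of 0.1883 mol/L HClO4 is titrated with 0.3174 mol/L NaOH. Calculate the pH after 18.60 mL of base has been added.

n(acid) = 0.1883 x 0.02696 = 0.005077 mol; n(NaOH) added = 0.3174 x 0.01860 = 0.005904 mol.
Base is in excess by 0.005904 - 0.005077 = 0.0008271 mol in a total volume of 0.04556 L.
[OH^-] = 0.0008271/0.04556 = 0.01815 M, so pOH = 1.74 and pH = 14.00 - 1.74 = 12.26.

12.26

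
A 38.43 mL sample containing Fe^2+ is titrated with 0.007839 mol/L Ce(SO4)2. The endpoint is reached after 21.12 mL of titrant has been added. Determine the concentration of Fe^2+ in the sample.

0.00431 M

n(Ce(SO4)2) = 0.007839 x 0.02112 = 0.0001656 mol.
From the balanced equation, 1 mol Ce(SO4)2 reacts with 1 mol Fe^2+, so n(Fe^2+) = 0.0001656 x 1/1 = 0.0001656 mol.
[Fe^2+] = 0.0001656 / 0.03843 L = 0.00431 M.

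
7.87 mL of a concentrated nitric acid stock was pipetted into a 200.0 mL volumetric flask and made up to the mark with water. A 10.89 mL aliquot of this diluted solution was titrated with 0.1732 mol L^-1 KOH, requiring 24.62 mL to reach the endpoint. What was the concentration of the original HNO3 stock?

n(KOH) = 0.1732 x 0.02462 = 0.004264 mol.
n(HNO3) in the aliquot = 0.004264 mol.
[diluted HNO3] = 0.004264 / 0.01089 = 0.3916 M.
Dilution factor = 200.0/7.870 = 25.41, so [stock] = 0.3916 x 25.41 = 9.95 M.

9.95 M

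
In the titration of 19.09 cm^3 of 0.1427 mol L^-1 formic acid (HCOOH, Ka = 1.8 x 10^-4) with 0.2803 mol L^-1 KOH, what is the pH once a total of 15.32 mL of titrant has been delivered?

n(acid) = 0.1427 x 0.01909 = 0.002724 mol; n(KOH) added = 0.2803 x 0.01532 = 0.004294 mol.
Base is in excess by 0.004294 - 0.002724 = 0.001570 mol in a total volume of 0.03441 L.
[OH^-] = 0.001570/0.03441 = 0.04563 M, so pOH = 1.34 and pH = 14.00 - 1.34 = 12.66.

12.66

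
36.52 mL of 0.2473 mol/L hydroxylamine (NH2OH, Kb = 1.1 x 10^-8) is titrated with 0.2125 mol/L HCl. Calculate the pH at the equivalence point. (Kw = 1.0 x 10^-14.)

3.49

n(NH2OH) = 0.2473 x 0.03652 = 0.009031 mol; V(HCl) at equivalence = 0.009031/0.2125 = 0.04250 L.
At equivalence the base is fully converted to NH3OH+; total volume = 0.07902 L, so [NH3OH+] = 0.009031/0.07902 = 0.1143 M.
Ka(NH3OH+) = Kw/Kb = 1.0e-14 / 1.1 x 10^-8 = 9.09e-7.
[H^+] = sqrt(Ka x [NH3OH+]) = sqrt(9.09e-7 x 0.1143) = 0.000322 M.
pH = -log(0.000322) = 3.49.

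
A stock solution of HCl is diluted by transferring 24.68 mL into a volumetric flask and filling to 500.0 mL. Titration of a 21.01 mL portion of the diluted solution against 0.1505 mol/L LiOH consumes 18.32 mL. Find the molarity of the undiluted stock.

2.66 M

n(LiOH) = 0.1505 x 0.01832 = 0.002757 mol.
n(HCl) in the aliquot = 0.002757 mol.
[diluted HCl] = 0.002757 / 0.02101 = 0.1312 M.
Dilution factor = 500.0/24.68 = 20.26, so [stock] = 0.1312 x 20.26 = 2.66 M.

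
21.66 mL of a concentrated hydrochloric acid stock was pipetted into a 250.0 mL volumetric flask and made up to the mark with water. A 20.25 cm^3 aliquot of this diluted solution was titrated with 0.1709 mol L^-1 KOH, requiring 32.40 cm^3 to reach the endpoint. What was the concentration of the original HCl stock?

n(KOH) = 0.1709 x 0.03240 = 0.005537 mol.
n(HCl) in the aliquot = 0.005537 mol.
[diluted HCl] = 0.005537 / 0.02025 = 0.2734 M.
Dilution factor = 250.0/21.66 = 11.54, so [stock] = 0.2734 x 11.54 = 3.16 M.

3.16 M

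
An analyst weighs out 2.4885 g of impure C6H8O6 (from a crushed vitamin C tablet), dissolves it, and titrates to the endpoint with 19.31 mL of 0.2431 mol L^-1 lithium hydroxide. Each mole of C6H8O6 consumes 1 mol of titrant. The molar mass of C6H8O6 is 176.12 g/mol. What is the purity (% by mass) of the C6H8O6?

33.2%

n(LiOH) = 0.2431 x 0.01931 = 0.004694 mol.
n(C6H8O6) = 0.004694 / 1 = 0.004694 mol.
mass of C6H8O6 = 0.004694 x 176.12 = 0.8268 g.
% purity = 0.8268 / 2.4885 x 100 = 33.2%.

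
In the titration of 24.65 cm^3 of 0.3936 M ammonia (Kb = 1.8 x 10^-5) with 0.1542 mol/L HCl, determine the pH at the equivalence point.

5.11

n(NH3) = 0.3936 x 0.02465 = 0.009702 mol; V(HCl) at equivalence = 0.009702/0.1542 = 0.06292 L.
At equivalence the base is fully converted to NH4+; total volume = 0.08757 L, so [NH4+] = 0.009702/0.08757 = 0.1108 M.
Ka(NH4+) = Kw/Kb = 1.0e-14 / 1.8 x 10^-5 = 5.56e-10.
[H^+] = sqrt(Ka x [NH4+]) = sqrt(5.56e-10 x 0.1108) = 7.85e-6 M.
pH = -log(7.85e-6) = 5.11.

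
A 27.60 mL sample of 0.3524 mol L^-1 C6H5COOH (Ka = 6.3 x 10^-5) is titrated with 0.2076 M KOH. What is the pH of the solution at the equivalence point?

n(C6H5COOH) = 0.3524 x 0.02760 = 0.009726 mol; V(KOH) at equivalence = 0.009726/0.2076 = 0.04685 L.
At equivalence all the acid is converted to C6H5COO-; total volume = 0.02760 + 0.04685 = 0.07445 L, so [C6H5COO-] = 0.009726/0.07445 = 0.1306 M.
Kb = Kw/Ka = 1.0e-14 / 6.3 x 10^-5 = 1.59e-10.
[OH^-] = sqrt(Kb x [C6H5COO-]) = sqrt(1.59e-10 x 0.1306) = 4.55e-6 M.
pOH = 5.34, so pH = 14.00 - 5.34 = 8.66.

8.66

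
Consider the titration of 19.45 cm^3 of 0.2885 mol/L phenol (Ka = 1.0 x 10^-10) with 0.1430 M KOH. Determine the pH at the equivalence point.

11.49

n(C6H5OH) = 0.2885 x 0.01945 = 0.005611 mol; V(KOH) at equivalence = 0.005611/0.1430 = 0.03924 L.
At equivalence all the acid is converted to C6H5O-; total volume = 0.01945 + 0.03924 = 0.05869 L, so [C6H5O-] = 0.005611/0.05869 = 0.09561 M.
Kb = Kw/Ka = 1.0e-14 / 1.0 x 10^-10 = 0.000100.
[OH^-] = sqrt(Kb x [C6H5O-]) = sqrt(0.000100 x 0.09561) = 0.00309 M.
pOH = 2.51, so pH = 14.00 - 2.51 = 11.49.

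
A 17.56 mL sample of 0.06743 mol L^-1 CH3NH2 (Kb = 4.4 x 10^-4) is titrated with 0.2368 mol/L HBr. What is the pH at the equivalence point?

n(CH3NH2) = 0.06743 x 0.01756 = 0.001184 mol; V(HBr) at equivalence = 0.001184/0.2368 = 0.005000 L.
At equivalence the base is fully converted to CH3NH3+; total volume = 0.02256 L, so [CH3NH3+] = 0.001184/0.02256 = 0.05248 M.
Ka(CH3NH3+) = Kw/Kb = 1.0e-14 / 4.4 x 10^-4 = 2.27e-11.
[H^+] = sqrt(Ka x [CH3NH3+]) = sqrt(2.27e-11 x 0.05248) = 1.09e-6 M.
pH = -log(1.09e-6) = 5.96.

5.96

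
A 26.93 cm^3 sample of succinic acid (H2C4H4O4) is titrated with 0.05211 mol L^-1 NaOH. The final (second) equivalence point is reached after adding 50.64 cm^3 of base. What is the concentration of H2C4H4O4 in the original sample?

n(NaOH) = 0.05211 x 0.05064 = 0.002639 mol.
At the final (second) equivalence point, 2 mol OH^- react per mol H2C4H4O4, so n(H2C4H4O4) = 0.002639 / 2 = 0.001319 mol.
[H2C4H4O4] = 0.001319 / 0.02693 L = 0.0490 M.

0.0490 M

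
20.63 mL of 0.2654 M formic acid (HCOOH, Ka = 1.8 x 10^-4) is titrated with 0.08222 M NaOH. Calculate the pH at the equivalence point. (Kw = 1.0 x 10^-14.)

n(HCOOH) = 0.2654 x 0.02063 = 0.005475 mol; V(NaOH) at equivalence = 0.005475/0.08222 = 0.06659 L.
At equivalence all the acid is converted to HCOO-; total volume = 0.02063 + 0.06659 = 0.08722 L, so [HCOO-] = 0.005475/0.08722 = 0.06277 M.
Kb = Kw/Ka = 1.0e-14 / 1.8 x 10^-4 = 5.56e-11.
[OH^-] = sqrt(Kb x [HCOO-]) = sqrt(5.56e-11 x 0.06277) = 1.87e-6 M.
pOH = 5.73, so pH = 14.00 - 5.73 = 8.27.

8.27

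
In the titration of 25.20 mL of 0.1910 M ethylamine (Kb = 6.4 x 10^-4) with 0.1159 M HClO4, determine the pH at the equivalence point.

5.97

n(C2H5NH2) = 0.1910 x 0.02520 = 0.004813 mol; V(HClO4) at equivalence = 0.004813/0.1159 = 0.04153 L.
At equivalence the base is fully converted to C2H5NH3+; total volume = 0.06673 L, so [C2H5NH3+] = 0.004813/0.06673 = 0.07213 M.
Ka(C2H5NH3+) = Kw/Kb = 1.0e-14 / 6.4 x 10^-4 = 1.56e-11.
[H^+] = sqrt(Ka x [C2H5NH3+]) = sqrt(1.56e-11 x 0.07213) = 1.06e-6 M.
pH = -log(1.06e-6) = 5.97.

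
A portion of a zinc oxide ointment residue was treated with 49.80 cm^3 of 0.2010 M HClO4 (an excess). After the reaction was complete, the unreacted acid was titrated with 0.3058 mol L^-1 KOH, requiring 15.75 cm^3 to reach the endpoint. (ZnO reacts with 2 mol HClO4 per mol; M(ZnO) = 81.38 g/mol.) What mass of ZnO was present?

0.211 g

Total n(HClO4) added = 0.2010 x 0.04980 = 0.01001 mol.
n(KOH) used = 0.3058 x 0.01575 = 0.004816 mol, which equals the excess n(HClO4).
So n(HClO4) consumed by the sample = 0.01001 - 0.004816 = 0.005193 mol.
n(ZnO) = 0.005193 / 2 = 0.002597 mol.
mass = 0.002597 mol x 81.38 g/mol = 0.211 g.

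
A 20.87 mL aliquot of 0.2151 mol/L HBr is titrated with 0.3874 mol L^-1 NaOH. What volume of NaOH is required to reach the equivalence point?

n(HBr) = 0.2151 mol/L x 0.02087 L = 0.004489 mol.
At equivalence n(NaOH) = n(HBr) = 0.004489 mol.
V(NaOH) = 0.004489 / 0.3874 = 0.01159 L = 11.6 mL.

11.6 mL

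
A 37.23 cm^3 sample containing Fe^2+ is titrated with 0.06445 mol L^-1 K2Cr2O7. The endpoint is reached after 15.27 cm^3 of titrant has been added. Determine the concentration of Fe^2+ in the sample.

0.159 M

n(K2Cr2O7) = 0.06445 x 0.01527 = 0.0009842 mol.
From the balanced equation, 1 mol K2Cr2O7 reacts with 6 mol Fe^2+, so n(Fe^2+) = 0.0009842 x 6/1 = 0.005905 mol.
[Fe^2+] = 0.005905 / 0.03723 L = 0.159 M.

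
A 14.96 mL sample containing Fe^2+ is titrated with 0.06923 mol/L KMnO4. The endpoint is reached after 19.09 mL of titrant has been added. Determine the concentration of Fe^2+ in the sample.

n(KMnO4) = 0.06923 x 0.01909 = 0.001322 mol.
From the balanced equation, 1 mol KMnO4 reacts with 5 mol Fe^2+, so n(Fe^2+) = 0.001322 x 5/1 = 0.006608 mol.
[Fe^2+] = 0.006608 / 0.01496 L = 0.442 M.

0.442 M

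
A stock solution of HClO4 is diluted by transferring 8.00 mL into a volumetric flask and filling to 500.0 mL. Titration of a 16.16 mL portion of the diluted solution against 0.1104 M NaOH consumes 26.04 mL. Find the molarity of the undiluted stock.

11.1 M

n(NaOH) = 0.1104 x 0.02604 = 0.002875 mol.
n(HClO4) in the aliquot = 0.002875 mol.
[diluted HClO4] = 0.002875 / 0.01616 = 0.1779 M.
Dilution factor = 500.0/8.000 = 62.50, so [stock] = 0.1779 x 62.50 = 11.1 M.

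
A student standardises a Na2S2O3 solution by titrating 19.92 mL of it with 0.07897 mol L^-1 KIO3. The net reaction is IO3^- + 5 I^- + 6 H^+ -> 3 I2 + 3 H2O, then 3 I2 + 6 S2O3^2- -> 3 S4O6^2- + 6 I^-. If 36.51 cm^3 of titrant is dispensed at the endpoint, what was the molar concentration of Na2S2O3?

n(KIO3) = 0.07897 x 0.03651 = 0.002883 mol.
From the balanced equation, 1 mol KIO3 reacts with 6 mol Na2S2O3, so n(Na2S2O3) = 0.002883 x 6/1 = 0.01730 mol.
[Na2S2O3] = 0.01730 / 0.01992 L = 0.868 M.

0.868 M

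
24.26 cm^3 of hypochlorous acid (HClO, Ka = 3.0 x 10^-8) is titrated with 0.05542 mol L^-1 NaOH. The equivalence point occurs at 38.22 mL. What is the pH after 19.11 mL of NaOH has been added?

7.52

19.11 mL is exactly half the equivalence volume (38.22/2), i.e. the half-equivalence point.
There, n(HA) = n(A^-), so pH = pKa = -log(3.0 x 10^-8) = 7.52.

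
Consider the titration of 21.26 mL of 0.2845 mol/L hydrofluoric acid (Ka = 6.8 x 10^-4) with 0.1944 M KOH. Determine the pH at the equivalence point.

n(HF) = 0.2845 x 0.02126 = 0.006048 mol; V(KOH) at equivalence = 0.006048/0.1944 = 0.03111 L.
At equivalence all the acid is converted to F-; total volume = 0.02126 + 0.03111 = 0.05237 L, so [F-] = 0.006048/0.05237 = 0.1155 M.
Kb = Kw/Ka = 1.0e-14 / 6.8 x 10^-4 = 1.47e-11.
[OH^-] = sqrt(Kb x [F-]) = sqrt(1.47e-11 x 0.1155) = 1.30e-6 M.
pOH = 5.88, so pH = 14.00 - 5.88 = 8.12.

8.12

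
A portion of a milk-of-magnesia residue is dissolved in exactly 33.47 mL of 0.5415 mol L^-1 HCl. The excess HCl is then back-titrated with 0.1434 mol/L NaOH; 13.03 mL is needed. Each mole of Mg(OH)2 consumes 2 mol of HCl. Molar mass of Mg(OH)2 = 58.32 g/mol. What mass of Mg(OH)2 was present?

0.474 g

Total n(HCl) added = 0.5415 x 0.03347 = 0.01812 mol.
n(NaOH) used = 0.1434 x 0.01303 = 0.001869 mol, which equals the excess n(HCl).
So n(HCl) consumed by the sample = 0.01812 - 0.001869 = 0.01626 mol.
n(Mg(OH)2) = 0.01626 / 2 = 0.008128 mol.
mass = 0.008128 mol x 58.32 g/mol = 0.474 g.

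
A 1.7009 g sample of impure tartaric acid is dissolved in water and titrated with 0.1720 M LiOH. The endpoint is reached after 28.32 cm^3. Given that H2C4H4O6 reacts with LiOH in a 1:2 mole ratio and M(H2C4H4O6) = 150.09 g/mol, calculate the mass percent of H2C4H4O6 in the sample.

21.5%

n(LiOH) = 0.1720 x 0.02832 = 0.004871 mol.
n(H2C4H4O6) = 0.004871 / 2 = 0.002436 mol.
mass of H2C4H4O6 = 0.002436 x 150.09 = 0.3655 g.
% purity = 0.3655 / 1.7009 x 100 = 21.5%.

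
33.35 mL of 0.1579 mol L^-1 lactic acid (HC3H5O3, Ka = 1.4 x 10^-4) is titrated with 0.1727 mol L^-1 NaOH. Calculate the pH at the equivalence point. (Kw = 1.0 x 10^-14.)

n(HC3H5O3) = 0.1579 x 0.03335 = 0.005266 mol; V(NaOH) at equivalence = 0.005266/0.1727 = 0.03049 L.
At equivalence all the acid is converted to C3H5O3-; total volume = 0.03335 + 0.03049 = 0.06384 L, so [C3H5O3-] = 0.005266/0.06384 = 0.08248 M.
Kb = Kw/Ka = 1.0e-14 / 1.4 x 10^-4 = 7.14e-11.
[OH^-] = sqrt(Kb x [C3H5O3-]) = sqrt(7.14e-11 x 0.08248) = 2.43e-6 M.
pOH = 5.61, so pH = 14.00 - 5.61 = 8.39.

8.39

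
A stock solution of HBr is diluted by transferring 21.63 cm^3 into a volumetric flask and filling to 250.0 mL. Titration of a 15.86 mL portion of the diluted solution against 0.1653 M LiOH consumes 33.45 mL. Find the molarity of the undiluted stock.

4.03 M

n(LiOH) = 0.1653 x 0.03345 = 0.005529 mol.
n(HBr) in the aliquot = 0.005529 mol.
[diluted HBr] = 0.005529 / 0.01586 = 0.3486 M.
Dilution factor = 250.0/21.63 = 11.56, so [stock] = 0.3486 x 11.56 = 4.03 M.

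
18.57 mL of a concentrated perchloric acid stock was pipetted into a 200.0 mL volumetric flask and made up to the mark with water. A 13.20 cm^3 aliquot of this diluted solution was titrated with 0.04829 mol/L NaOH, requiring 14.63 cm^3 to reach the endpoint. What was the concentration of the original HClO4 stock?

0.576 M

n(NaOH) = 0.04829 x 0.01463 = 0.0007065 mol.
n(HClO4) in the aliquot = 0.0007065 mol.
[diluted HClO4] = 0.0007065 / 0.01320 = 0.05352 M.
Dilution factor = 200.0/18.57 = 10.77, so [stock] = 0.05352 x 10.77 = 0.576 M.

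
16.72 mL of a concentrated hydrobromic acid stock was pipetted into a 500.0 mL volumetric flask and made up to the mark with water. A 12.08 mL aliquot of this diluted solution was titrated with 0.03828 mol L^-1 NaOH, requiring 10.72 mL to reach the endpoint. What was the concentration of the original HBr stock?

1.02 M

n(NaOH) = 0.03828 x 0.01072 = 0.0004104 mol.
n(HBr) in the aliquot = 0.0004104 mol.
[diluted HBr] = 0.0004104 / 0.01208 = 0.03397 M.
Dilution factor = 500.0/16.72 = 29.90, so [stock] = 0.03397 x 29.90 = 1.02 M.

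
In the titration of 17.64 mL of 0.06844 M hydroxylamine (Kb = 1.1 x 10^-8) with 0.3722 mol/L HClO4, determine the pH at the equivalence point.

n(NH2OH) = 0.06844 x 0.01764 = 0.001207 mol; V(HClO4) at equivalence = 0.001207/0.3722 = 0.003244 L.
At equivalence the base is fully converted to NH3OH+; total volume = 0.02088 L, so [NH3OH+] = 0.001207/0.02088 = 0.05781 M.
Ka(NH3OH+) = Kw/Kb = 1.0e-14 / 1.1 x 10^-8 = 9.09e-7.
[H^+] = sqrt(Ka x [NH3OH+]) = sqrt(9.09e-7 x 0.05781) = 0.000229 M.
pH = -log(0.000229) = 3.64.

3.64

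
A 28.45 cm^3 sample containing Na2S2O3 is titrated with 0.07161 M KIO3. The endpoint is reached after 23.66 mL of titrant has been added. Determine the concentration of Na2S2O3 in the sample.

0.357 M

n(KIO3) = 0.07161 x 0.02366 = 0.001694 mol.
From the balanced equation, 1 mol KIO3 reacts with 6 mol Na2S2O3, so n(Na2S2O3) = 0.001694 x 6/1 = 0.01017 mol.
[Na2S2O3] = 0.01017 / 0.02845 L = 0.357 M.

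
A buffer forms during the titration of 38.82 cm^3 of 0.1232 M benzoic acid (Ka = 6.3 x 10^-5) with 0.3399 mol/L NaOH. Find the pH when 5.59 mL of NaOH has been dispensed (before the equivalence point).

4.02

Initial n(C6H5COOH) = 0.1232 x 0.03882 = 0.004783 mol.
n(NaOH) added = 0.3399 x 0.005590 = 0.001900 mol, converting that many moles of C6H5COOH to C6H5COO-.
Remaining n(C6H5COOH) = 0.002883 mol; n(C6H5COO-) = 0.001900 mol.
By Henderson-Hasselbalch, pH = pKa + log([A^-]/[HA]) = 4.20 + log(0.001900/0.002883) = 4.20 + (-0.18) = 4.02.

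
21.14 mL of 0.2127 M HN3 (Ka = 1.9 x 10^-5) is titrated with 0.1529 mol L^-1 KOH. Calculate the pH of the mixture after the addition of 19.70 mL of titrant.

5.03

Initial n(HN3) = 0.2127 x 0.02114 = 0.004496 mol.
n(KOH) added = 0.1529 x 0.01970 = 0.003012 mol, converting that many moles of HN3 to N3-.
Remaining n(HN3) = 0.001484 mol; n(N3-) = 0.003012 mol.
By Henderson-Hasselbalch, pH = pKa + log([A^-]/[HA]) = 4.72 + log(0.003012/0.001484) = 4.72 + (+0.31) = 5.03.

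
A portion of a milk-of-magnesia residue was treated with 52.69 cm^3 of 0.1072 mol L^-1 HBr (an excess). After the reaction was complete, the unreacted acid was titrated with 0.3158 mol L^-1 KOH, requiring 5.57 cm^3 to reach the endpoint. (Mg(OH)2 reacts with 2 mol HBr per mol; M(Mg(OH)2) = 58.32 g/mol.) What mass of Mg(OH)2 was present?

0.113 g

Total n(HBr) added = 0.1072 x 0.05269 = 0.005648 mol.
n(KOH) used = 0.3158 x 0.005570 = 0.001759 mol, which equals the excess n(HBr).
So n(HBr) consumed by the sample = 0.005648 - 0.001759 = 0.003889 mol.
n(Mg(OH)2) = 0.003889 / 2 = 0.001945 mol.
mass = 0.001945 mol x 58.32 g/mol = 0.113 g.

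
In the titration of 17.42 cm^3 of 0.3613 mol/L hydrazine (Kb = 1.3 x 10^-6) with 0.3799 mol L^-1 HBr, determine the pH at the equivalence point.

n(N2H4) = 0.3613 x 0.01742 = 0.006294 mol; V(HBr) at equivalence = 0.006294/0.3799 = 0.01657 L.
At equivalence the base is fully converted to N2H5+; total volume = 0.03399 L, so [N2H5+] = 0.006294/0.03399 = 0.1852 M.
Ka(N2H5+) = Kw/Kb = 1.0e-14 / 1.3 x 10^-6 = 7.69e-9.
[H^+] = sqrt(Ka x [N2H5+]) = sqrt(7.69e-9 x 0.1852) = 3.77e-5 M.
pH = -log(3.77e-5) = 4.42.

4.42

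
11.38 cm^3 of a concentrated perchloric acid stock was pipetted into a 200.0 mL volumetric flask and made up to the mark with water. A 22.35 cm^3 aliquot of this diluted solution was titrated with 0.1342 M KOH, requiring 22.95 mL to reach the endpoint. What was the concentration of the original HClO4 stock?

n(KOH) = 0.1342 x 0.02295 = 0.003080 mol.
n(HClO4) in the aliquot = 0.003080 mol.
[diluted HClO4] = 0.003080 / 0.02235 = 0.1378 M.
Dilution factor = 200.0/11.38 = 17.57, so [stock] = 0.1378 x 17.57 = 2.42 M.

2.42 M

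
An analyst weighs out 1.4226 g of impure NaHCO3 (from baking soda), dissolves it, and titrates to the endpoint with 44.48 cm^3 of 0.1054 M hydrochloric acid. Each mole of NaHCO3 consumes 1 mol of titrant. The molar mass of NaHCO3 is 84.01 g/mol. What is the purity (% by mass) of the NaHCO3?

27.7%

n(HCl) = 0.1054 x 0.04448 = 0.004688 mol.
n(NaHCO3) = 0.004688 / 1 = 0.004688 mol.
mass of NaHCO3 = 0.004688 x 84.01 = 0.3939 g.
% purity = 0.3939 / 1.4226 x 100 = 27.7%.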